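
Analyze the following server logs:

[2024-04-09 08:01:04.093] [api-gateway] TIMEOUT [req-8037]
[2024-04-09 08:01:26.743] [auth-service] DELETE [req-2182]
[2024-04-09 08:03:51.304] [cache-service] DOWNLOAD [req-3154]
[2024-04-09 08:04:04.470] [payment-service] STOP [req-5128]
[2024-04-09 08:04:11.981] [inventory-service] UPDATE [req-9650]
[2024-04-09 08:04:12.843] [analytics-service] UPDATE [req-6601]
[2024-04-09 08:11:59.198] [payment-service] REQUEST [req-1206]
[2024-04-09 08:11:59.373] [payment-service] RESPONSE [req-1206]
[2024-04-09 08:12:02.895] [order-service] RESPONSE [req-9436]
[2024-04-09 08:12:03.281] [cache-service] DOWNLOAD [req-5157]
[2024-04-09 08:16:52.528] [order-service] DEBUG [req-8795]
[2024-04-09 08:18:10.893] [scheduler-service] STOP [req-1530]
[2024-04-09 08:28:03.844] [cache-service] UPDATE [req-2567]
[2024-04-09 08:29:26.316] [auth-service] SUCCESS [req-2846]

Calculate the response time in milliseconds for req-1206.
175

To calculate latency:

1. Find REQUEST with id req-1206: 2024-04-09 08:11:59.198
2. Find RESPONSE with id req-1206: 2024-04-09 08:11:59.373
3. Latency: 2024-04-09 08:11:59.373 - 2024-04-09 08:11:59.198 = 175ms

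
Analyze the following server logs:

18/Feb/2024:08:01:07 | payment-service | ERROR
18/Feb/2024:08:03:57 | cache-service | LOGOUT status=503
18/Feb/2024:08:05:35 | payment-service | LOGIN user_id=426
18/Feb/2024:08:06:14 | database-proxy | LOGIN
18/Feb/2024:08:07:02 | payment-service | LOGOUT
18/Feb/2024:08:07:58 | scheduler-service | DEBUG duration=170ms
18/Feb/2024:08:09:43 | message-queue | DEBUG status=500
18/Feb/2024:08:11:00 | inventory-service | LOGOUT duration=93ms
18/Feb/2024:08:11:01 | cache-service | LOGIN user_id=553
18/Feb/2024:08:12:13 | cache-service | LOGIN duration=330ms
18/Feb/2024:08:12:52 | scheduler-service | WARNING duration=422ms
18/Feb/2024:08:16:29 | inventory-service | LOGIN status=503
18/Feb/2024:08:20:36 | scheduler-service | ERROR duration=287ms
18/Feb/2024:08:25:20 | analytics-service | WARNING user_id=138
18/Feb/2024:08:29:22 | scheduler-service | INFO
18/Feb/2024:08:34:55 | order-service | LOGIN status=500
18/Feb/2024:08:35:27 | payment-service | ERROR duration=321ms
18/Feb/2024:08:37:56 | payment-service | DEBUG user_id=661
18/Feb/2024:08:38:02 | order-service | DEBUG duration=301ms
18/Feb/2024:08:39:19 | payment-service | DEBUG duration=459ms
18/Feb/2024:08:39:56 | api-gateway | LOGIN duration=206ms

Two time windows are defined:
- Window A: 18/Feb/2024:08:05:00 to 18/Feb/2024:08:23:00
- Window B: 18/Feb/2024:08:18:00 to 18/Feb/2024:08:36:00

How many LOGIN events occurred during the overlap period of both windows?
0

To find overlap events:

1. Window A: 18/Feb/2024:08:05:00 to 18/Feb/2024:08:23:00
2. Window B: 18/Feb/2024:08:18:00 to 18/Feb/2024:08:36:00
3. Overlap period: 18/Feb/2024:08:18:00 to 18/Feb/2024:08:23:00
4. Count LOGIN events in overlap: 0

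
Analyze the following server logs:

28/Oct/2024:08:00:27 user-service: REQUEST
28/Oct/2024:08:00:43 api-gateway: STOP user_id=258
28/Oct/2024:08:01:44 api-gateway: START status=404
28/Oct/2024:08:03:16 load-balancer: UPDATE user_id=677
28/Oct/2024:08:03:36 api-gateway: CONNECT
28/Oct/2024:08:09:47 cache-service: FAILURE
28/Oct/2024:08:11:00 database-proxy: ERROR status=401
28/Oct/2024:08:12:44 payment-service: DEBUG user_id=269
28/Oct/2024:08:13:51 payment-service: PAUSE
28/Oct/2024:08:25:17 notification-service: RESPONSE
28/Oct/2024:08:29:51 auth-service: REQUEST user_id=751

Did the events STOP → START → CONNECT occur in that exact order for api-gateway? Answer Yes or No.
Yes

To verify sequence order:

1. Find all events in sequence STOP → START → CONNECT for api-gateway
2. Extract their timestamps
3. Check if timestamps are in ascending order
4. Result: Yes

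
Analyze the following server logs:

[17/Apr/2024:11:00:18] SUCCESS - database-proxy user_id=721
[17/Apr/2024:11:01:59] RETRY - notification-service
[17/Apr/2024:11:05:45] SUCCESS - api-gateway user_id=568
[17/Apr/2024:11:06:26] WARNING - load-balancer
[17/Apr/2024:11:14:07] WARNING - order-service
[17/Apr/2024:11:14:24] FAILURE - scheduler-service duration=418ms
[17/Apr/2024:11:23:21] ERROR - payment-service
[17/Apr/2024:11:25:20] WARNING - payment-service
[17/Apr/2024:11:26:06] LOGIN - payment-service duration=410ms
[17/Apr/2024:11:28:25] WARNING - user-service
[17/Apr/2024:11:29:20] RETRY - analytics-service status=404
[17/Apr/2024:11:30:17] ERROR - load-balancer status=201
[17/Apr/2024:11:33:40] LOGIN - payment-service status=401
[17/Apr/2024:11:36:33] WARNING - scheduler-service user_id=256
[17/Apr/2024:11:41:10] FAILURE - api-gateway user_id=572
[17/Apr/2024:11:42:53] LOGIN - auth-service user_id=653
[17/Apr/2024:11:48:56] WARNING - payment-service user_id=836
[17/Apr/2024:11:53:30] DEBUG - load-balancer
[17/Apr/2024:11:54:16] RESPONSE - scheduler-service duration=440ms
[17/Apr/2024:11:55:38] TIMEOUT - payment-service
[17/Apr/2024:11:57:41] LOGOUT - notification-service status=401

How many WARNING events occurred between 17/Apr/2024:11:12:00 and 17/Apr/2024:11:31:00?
3

To count events in the time window:

1. Window boundaries: 17/Apr/2024:11:12:00 to 17/Apr/2024:11:31:00
2. Filter for WARNING events within this window
3. Count matching events: 3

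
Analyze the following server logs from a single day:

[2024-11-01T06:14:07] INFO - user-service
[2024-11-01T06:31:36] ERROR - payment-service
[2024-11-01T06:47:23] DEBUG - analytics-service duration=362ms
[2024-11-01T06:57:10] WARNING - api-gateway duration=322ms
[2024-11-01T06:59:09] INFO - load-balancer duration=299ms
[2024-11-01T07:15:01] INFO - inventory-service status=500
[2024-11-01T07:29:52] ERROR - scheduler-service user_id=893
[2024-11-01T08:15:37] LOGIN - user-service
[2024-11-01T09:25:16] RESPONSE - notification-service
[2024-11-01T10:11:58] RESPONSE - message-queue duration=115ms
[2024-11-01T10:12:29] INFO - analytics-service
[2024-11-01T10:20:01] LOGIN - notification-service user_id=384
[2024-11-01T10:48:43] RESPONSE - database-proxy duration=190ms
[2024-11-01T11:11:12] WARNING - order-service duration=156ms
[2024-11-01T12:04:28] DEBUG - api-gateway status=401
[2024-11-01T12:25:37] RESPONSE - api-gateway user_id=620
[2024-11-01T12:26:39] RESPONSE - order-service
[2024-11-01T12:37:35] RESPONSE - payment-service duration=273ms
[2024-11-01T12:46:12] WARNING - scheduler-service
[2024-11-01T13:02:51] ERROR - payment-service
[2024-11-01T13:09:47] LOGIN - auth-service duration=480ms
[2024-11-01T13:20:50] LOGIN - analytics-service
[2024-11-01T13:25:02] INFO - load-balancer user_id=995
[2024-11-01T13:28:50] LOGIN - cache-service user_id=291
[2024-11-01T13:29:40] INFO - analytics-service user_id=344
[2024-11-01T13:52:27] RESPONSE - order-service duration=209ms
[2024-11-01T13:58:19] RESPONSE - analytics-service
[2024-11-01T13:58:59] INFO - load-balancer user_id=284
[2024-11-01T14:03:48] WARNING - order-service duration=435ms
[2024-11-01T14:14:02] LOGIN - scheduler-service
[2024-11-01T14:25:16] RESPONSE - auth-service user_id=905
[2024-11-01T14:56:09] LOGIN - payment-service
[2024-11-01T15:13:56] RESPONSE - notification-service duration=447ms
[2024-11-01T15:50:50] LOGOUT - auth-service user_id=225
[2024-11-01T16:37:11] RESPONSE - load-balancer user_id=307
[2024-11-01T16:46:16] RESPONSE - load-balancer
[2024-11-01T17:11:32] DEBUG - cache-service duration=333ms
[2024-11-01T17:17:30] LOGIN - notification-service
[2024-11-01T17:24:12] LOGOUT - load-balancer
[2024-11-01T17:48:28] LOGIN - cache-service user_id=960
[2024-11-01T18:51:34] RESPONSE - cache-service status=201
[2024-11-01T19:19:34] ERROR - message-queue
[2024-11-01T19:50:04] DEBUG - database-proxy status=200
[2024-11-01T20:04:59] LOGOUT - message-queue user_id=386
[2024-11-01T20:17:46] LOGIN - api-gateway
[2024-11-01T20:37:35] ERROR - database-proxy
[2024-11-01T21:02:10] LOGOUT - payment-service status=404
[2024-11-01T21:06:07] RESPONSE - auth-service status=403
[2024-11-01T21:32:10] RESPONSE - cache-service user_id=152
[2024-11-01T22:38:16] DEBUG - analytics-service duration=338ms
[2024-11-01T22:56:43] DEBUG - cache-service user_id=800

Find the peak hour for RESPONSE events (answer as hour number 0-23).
12

To find the peak hour:

1. Group all RESPONSE events by hour
2. Count events in each hour
3. Find hour with maximum count
4. Peak hour: 12 (with 3 events)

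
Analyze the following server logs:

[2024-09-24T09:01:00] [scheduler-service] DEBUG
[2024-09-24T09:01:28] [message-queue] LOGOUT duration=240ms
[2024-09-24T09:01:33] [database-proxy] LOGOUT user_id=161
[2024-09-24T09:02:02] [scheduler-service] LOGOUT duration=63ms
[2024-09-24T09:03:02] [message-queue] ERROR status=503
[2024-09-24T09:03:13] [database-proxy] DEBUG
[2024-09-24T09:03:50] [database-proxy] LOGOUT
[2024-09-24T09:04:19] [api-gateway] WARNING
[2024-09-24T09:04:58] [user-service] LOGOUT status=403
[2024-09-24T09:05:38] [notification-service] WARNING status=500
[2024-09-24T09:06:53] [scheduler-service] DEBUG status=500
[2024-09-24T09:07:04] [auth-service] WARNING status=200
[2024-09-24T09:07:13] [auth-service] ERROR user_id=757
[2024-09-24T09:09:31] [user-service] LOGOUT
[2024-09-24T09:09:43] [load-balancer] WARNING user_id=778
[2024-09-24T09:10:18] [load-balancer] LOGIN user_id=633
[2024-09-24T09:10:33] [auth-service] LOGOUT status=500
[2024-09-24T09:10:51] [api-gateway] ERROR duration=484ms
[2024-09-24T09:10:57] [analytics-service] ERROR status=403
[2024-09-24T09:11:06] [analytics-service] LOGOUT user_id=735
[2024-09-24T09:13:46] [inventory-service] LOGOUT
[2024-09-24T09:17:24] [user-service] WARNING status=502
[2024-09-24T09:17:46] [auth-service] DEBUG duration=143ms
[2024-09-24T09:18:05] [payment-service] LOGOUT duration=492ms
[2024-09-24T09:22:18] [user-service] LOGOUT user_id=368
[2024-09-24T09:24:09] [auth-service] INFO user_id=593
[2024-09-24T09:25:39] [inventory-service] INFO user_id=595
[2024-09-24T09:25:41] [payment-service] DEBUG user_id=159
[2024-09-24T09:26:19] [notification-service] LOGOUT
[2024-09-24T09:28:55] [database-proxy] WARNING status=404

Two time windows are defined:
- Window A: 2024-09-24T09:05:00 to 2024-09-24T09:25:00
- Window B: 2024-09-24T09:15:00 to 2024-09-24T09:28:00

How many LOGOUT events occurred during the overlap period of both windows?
2

To find overlap events:

1. Window A: 2024-09-24T09:05:00 to 2024-09-24T09:25:00
2. Window B: 2024-09-24T09:15:00 to 2024-09-24T09:28:00
3. Overlap period: 2024-09-24T09:15:00 to 2024-09-24T09:25:00
4. Count LOGOUT events in overlap: 2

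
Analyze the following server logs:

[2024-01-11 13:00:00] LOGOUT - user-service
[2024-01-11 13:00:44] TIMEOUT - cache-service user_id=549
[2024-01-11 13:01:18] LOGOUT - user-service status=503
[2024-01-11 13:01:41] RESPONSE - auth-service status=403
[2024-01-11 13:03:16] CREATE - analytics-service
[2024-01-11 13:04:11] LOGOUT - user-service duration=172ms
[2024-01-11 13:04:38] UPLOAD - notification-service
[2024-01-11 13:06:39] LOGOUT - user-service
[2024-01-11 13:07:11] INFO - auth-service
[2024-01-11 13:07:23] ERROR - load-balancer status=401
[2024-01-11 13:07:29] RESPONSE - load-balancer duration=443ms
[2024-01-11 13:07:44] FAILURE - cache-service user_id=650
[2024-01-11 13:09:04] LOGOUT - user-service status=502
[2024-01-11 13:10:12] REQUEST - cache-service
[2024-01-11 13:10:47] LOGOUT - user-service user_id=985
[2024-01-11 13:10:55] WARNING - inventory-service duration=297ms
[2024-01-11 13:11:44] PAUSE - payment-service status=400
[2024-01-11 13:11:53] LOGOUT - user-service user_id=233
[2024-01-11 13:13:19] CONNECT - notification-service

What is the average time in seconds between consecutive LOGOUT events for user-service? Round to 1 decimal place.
118.8

To calculate average interval:

1. Find all LOGOUT events for user-service in order
2. Calculate time gaps between consecutive events
3. Compute mean of gaps: 713 / 6 = 118.8 seconds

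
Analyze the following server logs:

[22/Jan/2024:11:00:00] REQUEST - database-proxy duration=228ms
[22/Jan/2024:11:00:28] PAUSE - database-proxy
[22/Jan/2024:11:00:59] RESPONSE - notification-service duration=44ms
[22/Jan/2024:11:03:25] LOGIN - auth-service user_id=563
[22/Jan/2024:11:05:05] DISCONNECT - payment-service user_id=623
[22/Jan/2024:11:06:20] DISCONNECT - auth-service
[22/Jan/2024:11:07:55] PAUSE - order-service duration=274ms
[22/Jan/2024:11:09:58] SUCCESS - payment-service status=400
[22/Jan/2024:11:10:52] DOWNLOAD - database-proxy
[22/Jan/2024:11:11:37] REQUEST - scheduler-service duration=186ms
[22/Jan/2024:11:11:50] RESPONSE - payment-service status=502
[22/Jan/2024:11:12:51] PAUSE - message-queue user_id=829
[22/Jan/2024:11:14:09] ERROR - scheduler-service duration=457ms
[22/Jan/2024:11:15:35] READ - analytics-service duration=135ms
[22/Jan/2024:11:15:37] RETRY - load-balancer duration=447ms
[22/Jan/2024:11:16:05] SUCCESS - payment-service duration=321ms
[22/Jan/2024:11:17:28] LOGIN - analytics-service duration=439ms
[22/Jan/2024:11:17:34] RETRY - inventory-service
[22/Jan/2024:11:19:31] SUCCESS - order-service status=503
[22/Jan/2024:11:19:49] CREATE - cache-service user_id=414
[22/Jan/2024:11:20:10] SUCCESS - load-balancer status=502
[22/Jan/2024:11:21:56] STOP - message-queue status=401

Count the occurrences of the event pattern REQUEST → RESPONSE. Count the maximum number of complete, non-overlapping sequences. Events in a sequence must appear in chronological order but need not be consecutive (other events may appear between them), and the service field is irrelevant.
2

To count sequences:

1. Look for pattern: REQUEST → RESPONSE
2. Greedily scan the log in chronological order, matching each sequence element in turn (ignoring service)
3. Each time the full pattern completes, increment the count and restart matching from the next event
4. Complete non-overlapping sequences found: 2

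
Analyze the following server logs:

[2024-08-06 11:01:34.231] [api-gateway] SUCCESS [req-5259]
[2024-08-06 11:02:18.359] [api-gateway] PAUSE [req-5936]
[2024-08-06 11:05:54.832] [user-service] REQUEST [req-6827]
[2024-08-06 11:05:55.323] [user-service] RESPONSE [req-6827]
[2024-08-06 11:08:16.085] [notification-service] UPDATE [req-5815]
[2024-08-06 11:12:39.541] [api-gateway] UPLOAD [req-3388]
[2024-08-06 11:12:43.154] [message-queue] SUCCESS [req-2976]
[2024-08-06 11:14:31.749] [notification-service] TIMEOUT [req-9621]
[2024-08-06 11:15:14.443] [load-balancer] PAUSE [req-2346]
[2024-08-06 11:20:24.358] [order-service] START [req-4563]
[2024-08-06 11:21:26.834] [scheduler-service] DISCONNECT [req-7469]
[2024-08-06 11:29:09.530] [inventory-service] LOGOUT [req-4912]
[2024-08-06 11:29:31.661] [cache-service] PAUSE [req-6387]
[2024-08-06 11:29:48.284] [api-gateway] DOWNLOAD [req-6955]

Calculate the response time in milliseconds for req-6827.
491

To calculate latency:

1. Find REQUEST with id req-6827: 2024-08-06 11:05:54.832
2. Find RESPONSE with id req-6827: 2024-08-06 11:05:55.323
3. Latency: 2024-08-06 11:05:55.323 - 2024-08-06 11:05:54.832 = 491ms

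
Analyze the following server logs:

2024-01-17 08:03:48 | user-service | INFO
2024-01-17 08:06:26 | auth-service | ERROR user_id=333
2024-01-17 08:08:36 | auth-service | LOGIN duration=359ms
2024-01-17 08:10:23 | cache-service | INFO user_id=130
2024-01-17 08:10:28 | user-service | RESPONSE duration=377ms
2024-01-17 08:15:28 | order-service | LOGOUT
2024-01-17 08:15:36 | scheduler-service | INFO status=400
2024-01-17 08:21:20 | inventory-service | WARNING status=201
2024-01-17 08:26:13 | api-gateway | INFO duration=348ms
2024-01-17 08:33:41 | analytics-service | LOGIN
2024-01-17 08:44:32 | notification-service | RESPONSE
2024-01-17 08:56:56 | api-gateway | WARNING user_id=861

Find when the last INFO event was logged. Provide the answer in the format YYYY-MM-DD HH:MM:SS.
2024-01-17 08:26:13

To find the last event:

1. Filter for all INFO events
2. Sort by timestamp
3. Select the last one
4. Timestamp: 2024-01-17 08:26:13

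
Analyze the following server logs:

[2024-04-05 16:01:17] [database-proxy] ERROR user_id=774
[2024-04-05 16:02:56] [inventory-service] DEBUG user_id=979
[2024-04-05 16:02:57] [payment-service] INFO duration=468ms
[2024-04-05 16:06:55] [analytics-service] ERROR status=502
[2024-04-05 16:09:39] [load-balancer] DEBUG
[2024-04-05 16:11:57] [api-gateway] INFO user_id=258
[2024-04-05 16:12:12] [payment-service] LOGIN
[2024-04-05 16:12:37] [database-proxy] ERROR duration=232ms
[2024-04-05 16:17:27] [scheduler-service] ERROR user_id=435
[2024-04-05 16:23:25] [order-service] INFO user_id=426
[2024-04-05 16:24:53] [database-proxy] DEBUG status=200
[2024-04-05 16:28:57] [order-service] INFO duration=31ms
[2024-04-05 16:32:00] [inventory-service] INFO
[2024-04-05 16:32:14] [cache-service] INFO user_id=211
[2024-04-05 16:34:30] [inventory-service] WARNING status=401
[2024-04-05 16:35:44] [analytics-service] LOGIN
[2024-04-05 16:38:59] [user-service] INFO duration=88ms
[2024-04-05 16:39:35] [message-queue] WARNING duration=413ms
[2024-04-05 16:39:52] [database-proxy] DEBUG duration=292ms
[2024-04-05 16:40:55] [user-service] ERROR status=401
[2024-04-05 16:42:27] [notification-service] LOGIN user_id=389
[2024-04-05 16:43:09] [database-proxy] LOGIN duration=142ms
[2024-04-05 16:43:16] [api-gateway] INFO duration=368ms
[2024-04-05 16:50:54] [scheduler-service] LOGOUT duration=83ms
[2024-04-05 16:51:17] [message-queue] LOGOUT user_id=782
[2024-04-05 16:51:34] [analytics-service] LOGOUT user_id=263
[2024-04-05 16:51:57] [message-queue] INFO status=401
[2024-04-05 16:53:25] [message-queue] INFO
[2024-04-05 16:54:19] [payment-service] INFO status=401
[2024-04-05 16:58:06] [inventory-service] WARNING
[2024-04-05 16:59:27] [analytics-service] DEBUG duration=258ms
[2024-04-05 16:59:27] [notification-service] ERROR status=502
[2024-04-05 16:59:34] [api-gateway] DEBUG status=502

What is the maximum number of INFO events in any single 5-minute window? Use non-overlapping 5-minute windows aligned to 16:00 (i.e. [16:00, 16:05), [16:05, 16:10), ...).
3

To find the burst window:

1. Divide the log period into non-overlapping 5-minute windows starting at 16:00
2. Count INFO events in each window
3. Find the window with maximum count
4. Maximum events in a window: 3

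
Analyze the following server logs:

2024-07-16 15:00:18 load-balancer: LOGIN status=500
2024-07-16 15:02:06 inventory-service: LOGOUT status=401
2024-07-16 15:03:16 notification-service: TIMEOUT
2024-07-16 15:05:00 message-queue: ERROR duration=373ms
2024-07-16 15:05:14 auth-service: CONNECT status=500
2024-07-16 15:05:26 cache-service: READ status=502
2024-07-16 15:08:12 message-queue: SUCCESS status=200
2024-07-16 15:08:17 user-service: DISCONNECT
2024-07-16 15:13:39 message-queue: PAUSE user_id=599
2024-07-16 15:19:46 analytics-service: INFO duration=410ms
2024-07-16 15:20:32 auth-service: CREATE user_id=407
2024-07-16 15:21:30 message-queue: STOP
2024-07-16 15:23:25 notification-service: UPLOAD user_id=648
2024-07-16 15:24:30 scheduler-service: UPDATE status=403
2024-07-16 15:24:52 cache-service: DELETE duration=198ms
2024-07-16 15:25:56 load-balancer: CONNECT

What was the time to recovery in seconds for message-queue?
192

To calculate recovery time:

1. Find ERROR event for message-queue: 2024-07-16 15:05:00
2. Find next SUCCESS event for message-queue: 2024-07-16 15:08:12
3. Recovery time: 2024-07-16 15:08:12 - 2024-07-16 15:05:00 = 192 seconds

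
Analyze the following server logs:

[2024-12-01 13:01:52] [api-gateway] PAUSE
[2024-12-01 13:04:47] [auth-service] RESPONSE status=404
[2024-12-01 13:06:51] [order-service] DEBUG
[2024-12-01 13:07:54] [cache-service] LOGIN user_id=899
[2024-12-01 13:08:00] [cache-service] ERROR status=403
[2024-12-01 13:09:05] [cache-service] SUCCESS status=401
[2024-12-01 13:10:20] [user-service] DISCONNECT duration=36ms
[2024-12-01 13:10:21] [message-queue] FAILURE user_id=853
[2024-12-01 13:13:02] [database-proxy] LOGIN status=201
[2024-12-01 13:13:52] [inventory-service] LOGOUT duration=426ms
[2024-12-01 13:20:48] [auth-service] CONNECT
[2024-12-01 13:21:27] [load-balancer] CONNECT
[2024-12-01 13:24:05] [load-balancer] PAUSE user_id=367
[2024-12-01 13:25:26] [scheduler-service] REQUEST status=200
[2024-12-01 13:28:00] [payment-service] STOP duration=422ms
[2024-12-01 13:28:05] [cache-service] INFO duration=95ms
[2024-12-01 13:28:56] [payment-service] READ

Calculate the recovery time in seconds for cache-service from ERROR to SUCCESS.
65

To calculate recovery time:

1. Find ERROR event for cache-service: 2024-12-01 13:08:00
2. Find next SUCCESS event for cache-service: 2024-12-01 13:09:05
3. Recovery time: 2024-12-01 13:09:05 - 2024-12-01 13:08:00 = 65 seconds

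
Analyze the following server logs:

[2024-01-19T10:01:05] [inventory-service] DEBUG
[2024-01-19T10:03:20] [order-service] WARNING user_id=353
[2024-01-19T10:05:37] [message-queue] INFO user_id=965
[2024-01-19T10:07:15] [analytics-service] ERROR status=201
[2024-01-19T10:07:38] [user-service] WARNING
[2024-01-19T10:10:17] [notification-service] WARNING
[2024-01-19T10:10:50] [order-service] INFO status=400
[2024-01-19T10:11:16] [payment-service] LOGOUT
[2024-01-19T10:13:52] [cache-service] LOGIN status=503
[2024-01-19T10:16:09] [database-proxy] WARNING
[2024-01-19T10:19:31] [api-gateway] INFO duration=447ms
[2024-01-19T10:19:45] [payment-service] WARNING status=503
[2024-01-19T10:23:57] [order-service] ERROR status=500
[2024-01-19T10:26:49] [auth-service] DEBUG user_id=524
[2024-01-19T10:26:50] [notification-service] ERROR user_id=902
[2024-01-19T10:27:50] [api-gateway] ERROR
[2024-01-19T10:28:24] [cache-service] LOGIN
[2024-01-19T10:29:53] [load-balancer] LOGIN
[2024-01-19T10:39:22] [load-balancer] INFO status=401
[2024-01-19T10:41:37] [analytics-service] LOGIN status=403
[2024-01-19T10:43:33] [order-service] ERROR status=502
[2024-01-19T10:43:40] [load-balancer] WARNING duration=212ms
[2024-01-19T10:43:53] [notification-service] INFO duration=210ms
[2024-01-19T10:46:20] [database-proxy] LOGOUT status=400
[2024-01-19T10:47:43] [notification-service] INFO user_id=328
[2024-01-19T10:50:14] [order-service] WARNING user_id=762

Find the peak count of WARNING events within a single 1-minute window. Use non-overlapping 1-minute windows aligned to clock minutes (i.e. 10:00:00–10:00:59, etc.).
1

To find the burst window:

1. Divide the log period into non-overlapping 1-minute windows starting at 10:00
2. Count WARNING events in each window
3. Find the window with maximum count
4. Maximum events in a window: 1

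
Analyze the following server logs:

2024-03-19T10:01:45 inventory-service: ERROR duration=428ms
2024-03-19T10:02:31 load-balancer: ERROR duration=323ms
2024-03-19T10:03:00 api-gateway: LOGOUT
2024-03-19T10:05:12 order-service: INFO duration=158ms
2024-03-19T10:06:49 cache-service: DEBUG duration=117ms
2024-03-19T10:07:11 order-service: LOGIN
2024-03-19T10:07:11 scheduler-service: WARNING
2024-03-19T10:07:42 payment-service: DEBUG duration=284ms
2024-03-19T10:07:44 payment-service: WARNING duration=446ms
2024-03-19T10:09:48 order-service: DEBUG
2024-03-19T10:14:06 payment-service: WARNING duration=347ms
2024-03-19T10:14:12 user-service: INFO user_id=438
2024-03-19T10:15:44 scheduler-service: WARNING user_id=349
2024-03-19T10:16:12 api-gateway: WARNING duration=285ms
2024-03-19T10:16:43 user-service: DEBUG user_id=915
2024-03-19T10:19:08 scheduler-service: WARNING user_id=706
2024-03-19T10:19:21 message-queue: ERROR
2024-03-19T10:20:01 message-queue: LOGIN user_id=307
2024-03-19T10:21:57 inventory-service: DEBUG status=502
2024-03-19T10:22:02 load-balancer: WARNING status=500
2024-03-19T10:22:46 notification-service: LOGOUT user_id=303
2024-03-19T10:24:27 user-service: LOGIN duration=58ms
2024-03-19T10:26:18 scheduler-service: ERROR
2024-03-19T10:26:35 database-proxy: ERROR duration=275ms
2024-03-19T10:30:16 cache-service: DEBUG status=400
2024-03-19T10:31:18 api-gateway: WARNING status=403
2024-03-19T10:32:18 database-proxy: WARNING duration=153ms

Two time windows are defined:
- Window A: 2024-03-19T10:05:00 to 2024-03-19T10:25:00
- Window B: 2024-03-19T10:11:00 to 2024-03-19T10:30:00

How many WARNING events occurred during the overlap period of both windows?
5

To find overlap events:

1. Window A: 2024-03-19T10:05:00 to 2024-03-19T10:25:00
2. Window B: 2024-03-19T10:11:00 to 2024-03-19T10:30:00
3. Overlap period: 2024-03-19T10:11:00 to 2024-03-19T10:25:00
4. Count WARNING events in overlap: 5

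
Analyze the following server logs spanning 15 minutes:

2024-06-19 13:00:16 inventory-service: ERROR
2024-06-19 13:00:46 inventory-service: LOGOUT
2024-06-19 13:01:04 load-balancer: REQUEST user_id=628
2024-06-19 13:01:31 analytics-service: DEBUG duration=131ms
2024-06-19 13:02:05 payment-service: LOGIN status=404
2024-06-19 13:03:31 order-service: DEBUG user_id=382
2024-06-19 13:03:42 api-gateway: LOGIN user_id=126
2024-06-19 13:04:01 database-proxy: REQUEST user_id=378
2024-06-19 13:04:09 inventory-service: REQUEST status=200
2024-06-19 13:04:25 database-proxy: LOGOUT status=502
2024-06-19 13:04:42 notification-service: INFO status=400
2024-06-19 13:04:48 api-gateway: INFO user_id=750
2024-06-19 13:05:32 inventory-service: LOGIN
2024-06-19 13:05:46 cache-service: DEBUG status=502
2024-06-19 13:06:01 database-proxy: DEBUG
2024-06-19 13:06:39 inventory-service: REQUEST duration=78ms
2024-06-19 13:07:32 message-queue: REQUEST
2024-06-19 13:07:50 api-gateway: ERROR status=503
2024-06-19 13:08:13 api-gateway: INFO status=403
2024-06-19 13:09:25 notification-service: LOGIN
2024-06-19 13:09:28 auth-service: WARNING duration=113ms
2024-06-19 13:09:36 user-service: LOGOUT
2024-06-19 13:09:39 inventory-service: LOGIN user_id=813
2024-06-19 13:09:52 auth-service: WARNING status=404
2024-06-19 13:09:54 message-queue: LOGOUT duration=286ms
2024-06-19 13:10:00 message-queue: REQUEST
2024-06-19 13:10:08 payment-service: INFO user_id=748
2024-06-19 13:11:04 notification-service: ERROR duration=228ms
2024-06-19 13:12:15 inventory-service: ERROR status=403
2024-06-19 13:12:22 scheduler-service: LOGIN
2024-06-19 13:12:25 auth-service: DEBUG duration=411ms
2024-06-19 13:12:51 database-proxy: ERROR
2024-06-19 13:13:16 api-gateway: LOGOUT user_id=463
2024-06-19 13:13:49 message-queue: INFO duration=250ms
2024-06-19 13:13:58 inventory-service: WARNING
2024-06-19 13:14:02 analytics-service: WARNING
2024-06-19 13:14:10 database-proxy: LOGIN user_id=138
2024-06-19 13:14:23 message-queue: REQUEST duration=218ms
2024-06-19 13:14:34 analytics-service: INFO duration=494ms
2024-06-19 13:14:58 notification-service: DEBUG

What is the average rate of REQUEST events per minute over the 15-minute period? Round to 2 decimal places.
0.47

To calculate the rate:

1. Count total REQUEST events: 7
2. Total time period: 15 minutes
3. Rate = 7 / 15 = 0.47 events per minute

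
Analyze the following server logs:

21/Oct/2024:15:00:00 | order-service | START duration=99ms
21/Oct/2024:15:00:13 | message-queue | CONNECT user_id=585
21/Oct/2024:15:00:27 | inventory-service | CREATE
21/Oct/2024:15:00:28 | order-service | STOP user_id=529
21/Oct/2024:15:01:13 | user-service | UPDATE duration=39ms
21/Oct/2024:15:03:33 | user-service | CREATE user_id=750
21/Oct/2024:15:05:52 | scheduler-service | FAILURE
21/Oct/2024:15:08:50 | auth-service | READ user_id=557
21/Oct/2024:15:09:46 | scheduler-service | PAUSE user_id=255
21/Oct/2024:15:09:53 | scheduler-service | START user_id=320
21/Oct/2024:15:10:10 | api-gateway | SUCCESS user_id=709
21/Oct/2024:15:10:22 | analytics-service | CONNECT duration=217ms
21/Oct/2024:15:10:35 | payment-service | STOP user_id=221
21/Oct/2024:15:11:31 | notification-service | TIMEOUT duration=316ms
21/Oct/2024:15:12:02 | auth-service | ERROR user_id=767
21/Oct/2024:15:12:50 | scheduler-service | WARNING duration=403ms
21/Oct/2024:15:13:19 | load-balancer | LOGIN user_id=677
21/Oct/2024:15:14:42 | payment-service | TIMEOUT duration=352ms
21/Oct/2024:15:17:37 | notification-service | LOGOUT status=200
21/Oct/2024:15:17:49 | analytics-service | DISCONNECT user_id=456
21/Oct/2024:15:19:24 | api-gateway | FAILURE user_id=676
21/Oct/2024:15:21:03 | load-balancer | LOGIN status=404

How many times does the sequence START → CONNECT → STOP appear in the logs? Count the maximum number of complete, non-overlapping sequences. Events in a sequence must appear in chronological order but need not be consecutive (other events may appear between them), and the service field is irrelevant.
2

To count sequences:

1. Look for pattern: START → CONNECT → STOP
2. Greedily scan the log in chronological order, matching each sequence element in turn (ignoring service)
3. Each time the full pattern completes, increment the count and restart matching from the next event
4. Complete non-overlapping sequences found: 2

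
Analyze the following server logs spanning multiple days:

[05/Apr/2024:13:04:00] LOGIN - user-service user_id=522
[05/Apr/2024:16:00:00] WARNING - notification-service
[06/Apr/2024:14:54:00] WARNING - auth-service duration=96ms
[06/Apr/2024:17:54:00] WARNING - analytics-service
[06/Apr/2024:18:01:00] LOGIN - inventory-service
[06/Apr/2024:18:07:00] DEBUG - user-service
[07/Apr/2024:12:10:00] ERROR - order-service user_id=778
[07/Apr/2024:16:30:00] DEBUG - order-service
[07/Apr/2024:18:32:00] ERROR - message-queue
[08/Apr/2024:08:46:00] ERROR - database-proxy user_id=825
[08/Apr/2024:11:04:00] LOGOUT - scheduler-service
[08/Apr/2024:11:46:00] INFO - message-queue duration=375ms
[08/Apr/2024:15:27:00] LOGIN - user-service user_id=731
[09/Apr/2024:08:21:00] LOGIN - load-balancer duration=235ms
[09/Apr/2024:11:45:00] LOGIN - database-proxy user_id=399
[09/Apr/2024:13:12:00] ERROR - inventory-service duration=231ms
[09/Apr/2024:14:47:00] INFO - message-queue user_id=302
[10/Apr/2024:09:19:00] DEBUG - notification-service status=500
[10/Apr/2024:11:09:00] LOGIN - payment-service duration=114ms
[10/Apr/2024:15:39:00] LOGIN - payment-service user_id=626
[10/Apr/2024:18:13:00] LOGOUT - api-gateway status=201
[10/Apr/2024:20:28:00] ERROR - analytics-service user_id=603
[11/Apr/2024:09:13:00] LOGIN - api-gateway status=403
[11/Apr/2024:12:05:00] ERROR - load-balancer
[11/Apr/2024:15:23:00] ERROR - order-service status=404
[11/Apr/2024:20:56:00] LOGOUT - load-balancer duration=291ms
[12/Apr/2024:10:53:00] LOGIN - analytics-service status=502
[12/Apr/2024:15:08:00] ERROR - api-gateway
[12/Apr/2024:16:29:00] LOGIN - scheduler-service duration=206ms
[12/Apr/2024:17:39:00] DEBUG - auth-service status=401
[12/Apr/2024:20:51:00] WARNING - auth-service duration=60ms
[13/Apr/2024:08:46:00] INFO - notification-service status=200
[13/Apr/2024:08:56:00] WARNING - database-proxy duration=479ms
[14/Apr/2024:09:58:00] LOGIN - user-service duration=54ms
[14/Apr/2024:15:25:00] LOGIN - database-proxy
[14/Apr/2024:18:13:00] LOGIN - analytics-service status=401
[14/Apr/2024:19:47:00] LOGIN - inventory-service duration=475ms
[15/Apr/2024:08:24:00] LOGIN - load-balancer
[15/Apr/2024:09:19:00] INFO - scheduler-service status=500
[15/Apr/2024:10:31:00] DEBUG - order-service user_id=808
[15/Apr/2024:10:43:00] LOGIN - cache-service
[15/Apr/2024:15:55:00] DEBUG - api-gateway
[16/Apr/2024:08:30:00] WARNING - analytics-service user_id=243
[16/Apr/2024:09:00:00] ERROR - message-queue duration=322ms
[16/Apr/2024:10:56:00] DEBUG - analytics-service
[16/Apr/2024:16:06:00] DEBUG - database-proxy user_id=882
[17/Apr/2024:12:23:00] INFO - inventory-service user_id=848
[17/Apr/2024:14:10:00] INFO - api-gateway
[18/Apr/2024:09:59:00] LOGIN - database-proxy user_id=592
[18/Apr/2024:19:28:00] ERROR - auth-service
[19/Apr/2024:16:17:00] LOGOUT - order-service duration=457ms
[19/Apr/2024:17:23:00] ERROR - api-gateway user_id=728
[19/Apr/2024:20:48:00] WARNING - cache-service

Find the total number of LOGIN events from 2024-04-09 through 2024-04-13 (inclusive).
7

To filter by date range:

1. Date range: 2024-04-09 through 2024-04-13, both dates inclusive
2. Filter for LOGIN events whose date falls in this range
3. Count matching events: 7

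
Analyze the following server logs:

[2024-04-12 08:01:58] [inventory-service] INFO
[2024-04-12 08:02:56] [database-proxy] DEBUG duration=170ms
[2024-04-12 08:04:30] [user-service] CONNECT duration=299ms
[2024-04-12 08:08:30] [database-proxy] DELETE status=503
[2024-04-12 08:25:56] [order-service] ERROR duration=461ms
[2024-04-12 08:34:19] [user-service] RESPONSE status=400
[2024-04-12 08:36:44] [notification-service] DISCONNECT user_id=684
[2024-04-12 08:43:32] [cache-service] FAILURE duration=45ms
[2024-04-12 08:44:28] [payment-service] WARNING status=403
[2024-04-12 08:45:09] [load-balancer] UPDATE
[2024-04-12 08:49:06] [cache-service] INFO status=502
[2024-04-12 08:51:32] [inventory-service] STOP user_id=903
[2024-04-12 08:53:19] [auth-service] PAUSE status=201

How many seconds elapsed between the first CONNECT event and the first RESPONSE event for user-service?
1789

To find the time between events:

1. Locate the first CONNECT event for user-service: 2024-04-12 08:04:30
2. Locate the first RESPONSE event for user-service: 2024-04-12 08:34:19
3. Calculate the difference: 2024-04-12 08:34:19 - 2024-04-12 08:04:30 = 1789 seconds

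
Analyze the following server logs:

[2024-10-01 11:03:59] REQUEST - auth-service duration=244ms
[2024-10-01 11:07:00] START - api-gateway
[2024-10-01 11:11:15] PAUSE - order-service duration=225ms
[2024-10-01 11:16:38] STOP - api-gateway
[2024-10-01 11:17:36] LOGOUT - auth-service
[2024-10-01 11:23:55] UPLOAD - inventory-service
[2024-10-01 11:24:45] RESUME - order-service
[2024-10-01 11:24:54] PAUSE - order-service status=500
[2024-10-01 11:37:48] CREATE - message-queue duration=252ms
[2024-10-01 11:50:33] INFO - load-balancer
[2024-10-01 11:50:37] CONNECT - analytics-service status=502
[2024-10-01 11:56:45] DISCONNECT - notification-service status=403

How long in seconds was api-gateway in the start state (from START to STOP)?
578

To calculate state duration:

1. Find START event for api-gateway: 2024-10-01 11:07:00
2. Find STOP event for api-gateway: 2024-10-01 11:16:38
3. Calculate duration: 2024-10-01 11:16:38 - 2024-10-01 11:07:00 = 578 seconds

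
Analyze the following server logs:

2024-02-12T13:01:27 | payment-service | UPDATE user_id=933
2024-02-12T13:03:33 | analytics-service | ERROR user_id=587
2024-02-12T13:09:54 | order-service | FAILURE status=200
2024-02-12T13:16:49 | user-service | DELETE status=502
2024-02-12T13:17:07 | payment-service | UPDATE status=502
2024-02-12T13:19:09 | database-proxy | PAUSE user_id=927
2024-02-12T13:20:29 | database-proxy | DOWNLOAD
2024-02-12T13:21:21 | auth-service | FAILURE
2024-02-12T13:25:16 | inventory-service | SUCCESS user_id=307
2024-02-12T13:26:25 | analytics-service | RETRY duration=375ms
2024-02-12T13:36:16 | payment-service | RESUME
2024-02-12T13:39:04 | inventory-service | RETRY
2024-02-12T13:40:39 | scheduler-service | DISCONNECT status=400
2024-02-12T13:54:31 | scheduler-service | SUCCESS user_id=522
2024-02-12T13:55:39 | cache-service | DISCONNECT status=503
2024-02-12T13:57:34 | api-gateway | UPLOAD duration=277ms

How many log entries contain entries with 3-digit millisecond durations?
2

To find matching entries:

1. Pattern to match: entries with 3-digit millisecond durations
2. Scan each log entry for the pattern
3. Count matches: 2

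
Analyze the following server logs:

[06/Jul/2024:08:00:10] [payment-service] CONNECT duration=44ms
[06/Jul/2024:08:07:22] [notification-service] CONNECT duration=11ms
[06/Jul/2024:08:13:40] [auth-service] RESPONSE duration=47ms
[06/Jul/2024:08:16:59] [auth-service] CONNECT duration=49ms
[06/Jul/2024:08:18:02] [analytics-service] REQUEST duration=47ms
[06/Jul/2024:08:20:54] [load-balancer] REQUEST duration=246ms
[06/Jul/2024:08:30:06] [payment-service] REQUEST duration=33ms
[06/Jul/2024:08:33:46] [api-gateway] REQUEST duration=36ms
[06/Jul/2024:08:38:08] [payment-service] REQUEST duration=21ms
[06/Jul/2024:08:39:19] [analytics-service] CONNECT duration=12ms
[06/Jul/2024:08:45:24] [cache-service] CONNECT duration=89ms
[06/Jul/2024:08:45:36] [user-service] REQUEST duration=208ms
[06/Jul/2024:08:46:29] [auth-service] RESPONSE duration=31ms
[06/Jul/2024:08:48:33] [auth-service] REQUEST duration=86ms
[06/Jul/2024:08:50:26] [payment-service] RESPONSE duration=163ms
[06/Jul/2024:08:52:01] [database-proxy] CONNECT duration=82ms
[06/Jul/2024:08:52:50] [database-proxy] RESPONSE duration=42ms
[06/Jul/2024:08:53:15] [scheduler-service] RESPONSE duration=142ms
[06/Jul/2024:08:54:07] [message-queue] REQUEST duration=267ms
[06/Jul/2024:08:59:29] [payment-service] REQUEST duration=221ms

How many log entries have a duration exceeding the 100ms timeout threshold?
6

To count timeouts:

1. Threshold: 100ms
2. Extract duration from each log entry
3. Count entries where duration > 100
4. Timeout count: 6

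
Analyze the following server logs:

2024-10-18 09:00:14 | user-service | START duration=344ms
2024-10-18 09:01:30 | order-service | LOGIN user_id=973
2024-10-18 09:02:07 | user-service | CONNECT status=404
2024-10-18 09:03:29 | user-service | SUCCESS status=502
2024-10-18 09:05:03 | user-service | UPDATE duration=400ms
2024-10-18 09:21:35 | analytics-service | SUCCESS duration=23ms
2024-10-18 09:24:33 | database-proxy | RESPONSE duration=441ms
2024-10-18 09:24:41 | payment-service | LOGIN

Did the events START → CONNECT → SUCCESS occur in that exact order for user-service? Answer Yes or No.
Yes

To verify sequence order:

1. Find all events in sequence START → CONNECT → SUCCESS for user-service
2. Extract their timestamps
3. Check if timestamps are in ascending order
4. Result: Yes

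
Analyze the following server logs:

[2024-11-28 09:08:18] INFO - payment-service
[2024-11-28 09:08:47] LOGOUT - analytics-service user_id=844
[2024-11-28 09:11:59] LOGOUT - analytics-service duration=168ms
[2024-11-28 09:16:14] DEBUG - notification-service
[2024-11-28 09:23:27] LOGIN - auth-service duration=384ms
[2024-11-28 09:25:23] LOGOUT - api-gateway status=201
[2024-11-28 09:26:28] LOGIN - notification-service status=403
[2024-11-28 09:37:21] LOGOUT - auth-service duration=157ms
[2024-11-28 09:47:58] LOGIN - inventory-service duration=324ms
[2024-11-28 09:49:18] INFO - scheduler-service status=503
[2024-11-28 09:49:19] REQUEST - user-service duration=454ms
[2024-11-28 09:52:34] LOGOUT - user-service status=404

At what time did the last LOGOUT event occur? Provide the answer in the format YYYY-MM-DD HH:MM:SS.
2024-11-28 09:52:34

To find the last event:

1. Filter for all LOGOUT events
2. Sort by timestamp
3. Select the last one
4. Timestamp: 2024-11-28 09:52:34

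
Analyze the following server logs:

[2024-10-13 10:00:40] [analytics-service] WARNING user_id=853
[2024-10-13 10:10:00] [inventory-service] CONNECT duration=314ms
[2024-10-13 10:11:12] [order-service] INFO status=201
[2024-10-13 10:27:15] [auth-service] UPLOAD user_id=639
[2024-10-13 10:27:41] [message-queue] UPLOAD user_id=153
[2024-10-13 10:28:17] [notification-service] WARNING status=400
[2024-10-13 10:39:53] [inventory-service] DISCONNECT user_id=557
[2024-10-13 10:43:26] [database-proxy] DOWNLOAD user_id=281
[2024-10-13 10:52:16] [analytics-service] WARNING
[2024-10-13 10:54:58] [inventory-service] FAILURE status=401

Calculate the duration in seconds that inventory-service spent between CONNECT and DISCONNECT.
1793

To calculate state duration:

1. Find CONNECT event for inventory-service: 2024-10-13 10:10:00
2. Find DISCONNECT event for inventory-service: 2024-10-13 10:39:53
3. Calculate duration: 2024-10-13 10:39:53 - 2024-10-13 10:10:00 = 1793 seconds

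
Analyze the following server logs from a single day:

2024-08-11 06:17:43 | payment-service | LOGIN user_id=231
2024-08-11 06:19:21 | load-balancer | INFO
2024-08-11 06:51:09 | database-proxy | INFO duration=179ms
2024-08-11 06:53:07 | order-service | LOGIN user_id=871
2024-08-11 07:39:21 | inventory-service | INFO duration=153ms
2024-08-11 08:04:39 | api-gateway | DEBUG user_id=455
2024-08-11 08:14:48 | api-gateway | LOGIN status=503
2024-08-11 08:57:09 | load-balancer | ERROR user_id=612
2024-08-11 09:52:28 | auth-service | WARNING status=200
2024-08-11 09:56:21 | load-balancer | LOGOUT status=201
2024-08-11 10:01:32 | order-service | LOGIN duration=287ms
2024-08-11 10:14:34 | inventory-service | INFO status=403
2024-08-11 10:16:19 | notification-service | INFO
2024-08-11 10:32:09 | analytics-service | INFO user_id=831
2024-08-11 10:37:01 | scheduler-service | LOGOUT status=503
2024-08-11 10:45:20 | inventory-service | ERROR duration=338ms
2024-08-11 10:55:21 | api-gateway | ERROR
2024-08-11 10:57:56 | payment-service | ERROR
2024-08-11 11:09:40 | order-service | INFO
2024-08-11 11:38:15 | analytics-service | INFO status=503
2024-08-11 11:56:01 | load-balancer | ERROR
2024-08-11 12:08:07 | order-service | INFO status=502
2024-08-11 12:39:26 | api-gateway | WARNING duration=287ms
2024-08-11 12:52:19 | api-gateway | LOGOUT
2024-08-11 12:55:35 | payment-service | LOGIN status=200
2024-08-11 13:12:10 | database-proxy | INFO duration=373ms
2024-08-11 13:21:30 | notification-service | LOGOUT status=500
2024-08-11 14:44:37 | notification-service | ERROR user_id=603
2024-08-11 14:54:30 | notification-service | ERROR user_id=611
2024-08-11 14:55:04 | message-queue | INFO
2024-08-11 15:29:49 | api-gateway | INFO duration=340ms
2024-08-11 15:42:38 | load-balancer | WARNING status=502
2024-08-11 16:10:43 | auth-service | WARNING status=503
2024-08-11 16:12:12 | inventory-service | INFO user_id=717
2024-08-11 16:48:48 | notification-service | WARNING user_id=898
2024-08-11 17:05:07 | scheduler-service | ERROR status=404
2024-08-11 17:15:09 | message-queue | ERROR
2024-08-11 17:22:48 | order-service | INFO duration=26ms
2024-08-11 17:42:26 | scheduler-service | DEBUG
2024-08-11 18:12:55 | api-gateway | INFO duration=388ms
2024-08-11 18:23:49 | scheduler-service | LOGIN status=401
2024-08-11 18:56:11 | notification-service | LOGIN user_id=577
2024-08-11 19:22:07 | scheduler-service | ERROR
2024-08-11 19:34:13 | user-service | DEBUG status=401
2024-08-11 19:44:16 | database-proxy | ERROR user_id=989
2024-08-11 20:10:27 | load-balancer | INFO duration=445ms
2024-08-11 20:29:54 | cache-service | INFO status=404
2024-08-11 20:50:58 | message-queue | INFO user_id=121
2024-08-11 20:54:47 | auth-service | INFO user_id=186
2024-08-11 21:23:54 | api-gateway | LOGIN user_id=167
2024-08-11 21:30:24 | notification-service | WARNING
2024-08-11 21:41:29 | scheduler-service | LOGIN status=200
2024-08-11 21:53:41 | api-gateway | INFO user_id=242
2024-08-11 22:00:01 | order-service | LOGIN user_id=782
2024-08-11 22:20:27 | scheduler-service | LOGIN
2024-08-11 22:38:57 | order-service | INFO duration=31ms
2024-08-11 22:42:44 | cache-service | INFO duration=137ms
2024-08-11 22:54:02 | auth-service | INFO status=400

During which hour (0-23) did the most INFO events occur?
20

To find the peak hour:

1. Group all INFO events by hour
2. Count events in each hour
3. Find hour with maximum count
4. Peak hour: 20 (with 4 events)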